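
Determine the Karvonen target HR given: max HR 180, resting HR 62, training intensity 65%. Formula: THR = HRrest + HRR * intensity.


HRR = HRmax - HRrest = 180 - 62 = 118
THR = 62 + 118 * 0.65
= 138.7 bpm

138.7 bpm


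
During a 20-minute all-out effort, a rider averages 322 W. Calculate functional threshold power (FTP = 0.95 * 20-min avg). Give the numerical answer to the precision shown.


FTP = 0.95 * 322
= 305.9 W

305.9 W


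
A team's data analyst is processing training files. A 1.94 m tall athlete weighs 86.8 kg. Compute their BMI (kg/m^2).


height^2 = 3.7636 m^2
BMI = 86.8 / 3.7636 = 23.06 kg/m^2

23.06 kg/m^2


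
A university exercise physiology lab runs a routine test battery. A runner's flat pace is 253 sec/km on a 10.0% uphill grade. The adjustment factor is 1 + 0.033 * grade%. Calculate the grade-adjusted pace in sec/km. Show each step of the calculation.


Factor = 1 + 0.033 * 10.0 = 1.33
Adjusted pace = 253 * 1.33
= 336.49 sec/km

336.49 s/km


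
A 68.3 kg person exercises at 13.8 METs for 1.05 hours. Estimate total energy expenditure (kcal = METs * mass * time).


Energy = METs * mass(kg) * time(h)
= 13.8 * 68.3 * 1.05
= 989.67 kcal

989.67 kcal


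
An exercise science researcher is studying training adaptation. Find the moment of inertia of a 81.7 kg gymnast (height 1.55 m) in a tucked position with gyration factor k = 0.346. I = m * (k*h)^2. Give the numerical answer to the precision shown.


Radius of gyration = 0.346 * 1.55 = 0.5363 m
I = 81.7 * 0.5363^2
= 81.7 * 0.287618
= 23.498 kg*m^2

23.498 kg*m^2


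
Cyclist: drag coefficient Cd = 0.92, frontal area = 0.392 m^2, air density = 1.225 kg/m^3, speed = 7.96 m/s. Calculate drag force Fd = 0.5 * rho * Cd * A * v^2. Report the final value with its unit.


v^2 = 7.96^2 = 63.3616
Fd = 0.5 * 1.225 * 0.92 * 0.392 * 63.3616
= 13.996 N

13.996 N


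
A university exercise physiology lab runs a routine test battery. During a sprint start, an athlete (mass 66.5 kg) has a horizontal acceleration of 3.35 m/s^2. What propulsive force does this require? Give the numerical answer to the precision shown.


Propulsive force = mass * acceleration
= 66.5 kg * 3.35 m/s^2
= 222.78 N

222.78 N


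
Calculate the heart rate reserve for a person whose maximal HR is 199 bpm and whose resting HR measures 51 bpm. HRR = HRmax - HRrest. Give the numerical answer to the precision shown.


HRmax = 199 bpm
HRrest = 51 bpm
HRR = 199 - 51 = 148 bpm

148 bpm


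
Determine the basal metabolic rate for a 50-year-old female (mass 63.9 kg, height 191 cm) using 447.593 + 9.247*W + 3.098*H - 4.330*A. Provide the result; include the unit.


BMR = 447.593 + 9.247*63.9 + 3.098*191 - 4.330*50
= 1413.69 kcal/day

1413.69 kcal/day


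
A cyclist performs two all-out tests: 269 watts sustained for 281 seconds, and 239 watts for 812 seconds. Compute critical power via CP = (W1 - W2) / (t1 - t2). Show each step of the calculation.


W1 = P1 * t1 = 269 * 281 = 75589 J
W2 = P2 * t2 = 239 * 812 = 194068 J
CP = (75589 - 194068) / (281 - 812)
= 223.12 W

223.12 W


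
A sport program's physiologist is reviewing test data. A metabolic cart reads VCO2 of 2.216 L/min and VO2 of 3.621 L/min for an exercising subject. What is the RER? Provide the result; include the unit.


RER = VCO2 / VO2 = 2.216 / 3.621 = 0.612

0.612


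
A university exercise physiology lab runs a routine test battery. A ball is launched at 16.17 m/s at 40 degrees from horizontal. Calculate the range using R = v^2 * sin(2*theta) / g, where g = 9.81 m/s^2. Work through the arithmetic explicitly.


sin(2 * 40) = sin(80) = 0.984808
v^2 = 16.17^2 = 261.4689
R = 261.4689 * 0.984808 / 9.81
= 26.248 m

26.248 m


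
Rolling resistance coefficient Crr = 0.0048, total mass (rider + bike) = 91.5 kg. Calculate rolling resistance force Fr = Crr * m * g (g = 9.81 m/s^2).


Fr = Crr * m * g
= 0.0048 * 91.5 * 9.81
= 4.309 N

4.309 N


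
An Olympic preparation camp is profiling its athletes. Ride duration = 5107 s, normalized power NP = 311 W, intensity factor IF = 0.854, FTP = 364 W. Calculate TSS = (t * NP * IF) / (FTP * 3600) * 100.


Numerator = 5107 * 311 * 0.854 = 1356388.558
Denominator = 364 * 3600 = 1310400
TSS = 1356388.558 / 1310400 * 100
= 103.51

103.51 TSS


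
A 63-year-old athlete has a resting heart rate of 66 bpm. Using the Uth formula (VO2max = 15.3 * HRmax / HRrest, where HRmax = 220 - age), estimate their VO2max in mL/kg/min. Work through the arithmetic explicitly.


HRmax = 220 - 63 = 157 bpm
Ratio = HRmax / HRrest = 157 / 66 = 2.3788
VO2max = 15.3 * 2.3788 = 36.4 mL/kg/min

36.4 mL/kg/min


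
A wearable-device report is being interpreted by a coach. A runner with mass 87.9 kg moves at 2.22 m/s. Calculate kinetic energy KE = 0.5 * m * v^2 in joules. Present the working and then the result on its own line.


v^2 = 2.22^2 = 4.9284
KE = 0.5 * 87.9 * 4.9284
= 216.6 J

216.6 J


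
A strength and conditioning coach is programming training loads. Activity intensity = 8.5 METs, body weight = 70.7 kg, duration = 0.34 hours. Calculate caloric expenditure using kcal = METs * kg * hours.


kcal = 8.5 * 70.7 * 0.34
= 600.95 * 0.34
= 204.32 kcal

204.32 kcal


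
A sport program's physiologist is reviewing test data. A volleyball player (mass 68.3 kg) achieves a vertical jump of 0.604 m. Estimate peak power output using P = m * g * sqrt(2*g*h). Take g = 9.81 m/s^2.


2 * g * h = 2 * 9.81 * 0.604 = 11.85048
sqrt(11.85048) = 3.442453 m/s
P = 68.3 * 9.81 * 3.442453 = 2306.52 W

2306.52 W


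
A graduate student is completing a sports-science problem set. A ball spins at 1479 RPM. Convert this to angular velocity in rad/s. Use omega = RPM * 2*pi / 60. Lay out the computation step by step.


omega = 1479 * 2 * pi / 60
= 1479 * 6.28318531 / 60
= 9292.831 / 60
= 154.881 rad/s

154.881 rad/s


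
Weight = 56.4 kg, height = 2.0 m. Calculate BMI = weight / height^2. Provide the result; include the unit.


height^2 = 2.0^2 = 4.0
BMI = 56.4 / 4.0 = 14.1 kg/m^2

14.1 kg/m^2


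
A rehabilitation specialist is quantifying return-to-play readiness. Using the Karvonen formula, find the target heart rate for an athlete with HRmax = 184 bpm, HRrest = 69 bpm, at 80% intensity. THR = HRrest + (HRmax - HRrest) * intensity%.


HRR = 184 - 69 = 115
THR = 69 + 115 * 0.8
= 69 + 92.0
= 161.0 bpm

161.0 bpm


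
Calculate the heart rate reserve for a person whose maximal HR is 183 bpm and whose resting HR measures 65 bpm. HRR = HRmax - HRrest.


HRmax = 183 bpm
HRrest = 65 bpm
HRR = 183 - 65 = 118 bpm

118 bpm


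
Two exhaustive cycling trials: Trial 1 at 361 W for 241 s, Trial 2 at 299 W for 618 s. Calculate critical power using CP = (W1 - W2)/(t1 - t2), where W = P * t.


W1 = 361 * 241 = 87001 J
W2 = 299 * 618 = 184782 J
CP = (87001 - 184782) / (241 - 618)
= -97781 / -377
= 259.37 W

259.37 W


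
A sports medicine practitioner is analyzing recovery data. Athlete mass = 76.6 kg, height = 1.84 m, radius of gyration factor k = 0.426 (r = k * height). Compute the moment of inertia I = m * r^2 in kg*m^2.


r = k * height = 0.426 * 1.84 = 0.78384 m
r^2 = 0.78384^2 = 0.614405
I = 76.6 * 0.614405 = 47.063 kg*m^2

47.063 kg*m^2


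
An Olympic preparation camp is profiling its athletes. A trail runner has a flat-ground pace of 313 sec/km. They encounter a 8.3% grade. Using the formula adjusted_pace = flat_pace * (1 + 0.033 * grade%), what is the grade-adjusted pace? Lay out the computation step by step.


Grade factor = 1 + 0.033 * 8.3 = 1.2739
Adjusted = 313 * 1.2739 = 398.73 sec/km

398.73 s/km


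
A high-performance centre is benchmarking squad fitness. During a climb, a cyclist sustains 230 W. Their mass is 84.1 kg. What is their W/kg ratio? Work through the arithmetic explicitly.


Power-to-weight = 230 W / 84.1 kg
= 2.735 W/kg

2.735 W/kg


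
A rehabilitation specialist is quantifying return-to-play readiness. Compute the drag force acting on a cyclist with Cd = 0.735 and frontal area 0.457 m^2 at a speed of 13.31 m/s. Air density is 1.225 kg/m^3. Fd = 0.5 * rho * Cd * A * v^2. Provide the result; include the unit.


Step 1: v^2 = 177.1561
Step 2: Fd = 0.5 * 1.225 * 0.735 * 0.457 * 177.1561
= 36.447 N

36.447 N


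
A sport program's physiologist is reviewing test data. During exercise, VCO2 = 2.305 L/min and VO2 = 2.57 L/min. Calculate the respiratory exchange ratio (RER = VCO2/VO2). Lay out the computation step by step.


RER = VCO2 / VO2
= 2.305 / 2.57
= 0.8969

0.8969


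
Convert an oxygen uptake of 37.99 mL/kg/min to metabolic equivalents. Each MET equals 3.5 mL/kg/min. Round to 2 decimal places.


One MET = 3.5 mL/kg/min
Number of METs = 37.99 / 3.5
= 10.85 METs

10.85 METs


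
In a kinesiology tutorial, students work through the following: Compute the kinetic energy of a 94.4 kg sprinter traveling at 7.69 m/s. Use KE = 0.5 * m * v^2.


Velocity squared = 59.1361
KE = 0.5 * 94.4 * 59.1361 = 2791.22 J

2791.22 J


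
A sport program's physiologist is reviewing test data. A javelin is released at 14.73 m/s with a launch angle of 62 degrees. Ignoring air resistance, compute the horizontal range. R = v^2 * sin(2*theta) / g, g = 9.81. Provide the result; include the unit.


Launch speed squared = 216.9729
sin(2 * 62 deg) = 0.829038
Range = 216.9729 * 0.829038 / 9.81
= 18.336 m

18.336 m


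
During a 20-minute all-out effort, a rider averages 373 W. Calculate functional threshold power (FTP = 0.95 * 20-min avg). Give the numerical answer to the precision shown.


FTP = 0.95 * 373
= 354.35 W

354.35 W


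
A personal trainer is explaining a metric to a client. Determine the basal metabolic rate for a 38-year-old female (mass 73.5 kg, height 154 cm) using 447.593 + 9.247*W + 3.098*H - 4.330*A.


BMR = 447.593 + 9.247*73.5 + 3.098*154 - 4.330*38
= 1439.8 kcal/day

1439.8 kcal/day


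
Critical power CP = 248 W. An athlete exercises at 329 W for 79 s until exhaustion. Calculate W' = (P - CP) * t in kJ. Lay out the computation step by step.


P - CP = 329 - 248 = 81 W
W' = 81 * 79 = 6399 J
= 6399 / 1000 = 6.399 kJ

6.399 kJ


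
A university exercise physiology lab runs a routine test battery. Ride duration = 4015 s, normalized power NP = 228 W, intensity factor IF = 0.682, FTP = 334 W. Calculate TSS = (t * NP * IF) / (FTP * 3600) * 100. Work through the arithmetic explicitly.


Numerator = 4015 * 228 * 0.682 = 624316.44
Denominator = 334 * 3600 = 1202400
TSS = 624316.44 / 1202400 * 100
= 51.92

51.92 TSS


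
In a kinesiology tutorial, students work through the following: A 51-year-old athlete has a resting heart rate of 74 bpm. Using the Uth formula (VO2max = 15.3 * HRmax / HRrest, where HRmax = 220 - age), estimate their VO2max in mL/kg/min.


HRmax = 220 - 51 = 169 bpm
Ratio = HRmax / HRrest = 169 / 74 = 2.2838
VO2max = 15.3 * 2.2838 = 34.94 mL/kg/min

34.94 mL/kg/min


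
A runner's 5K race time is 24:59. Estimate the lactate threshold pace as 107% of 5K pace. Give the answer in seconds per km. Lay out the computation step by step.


Total race time = 24*60 + 59 = 1499 seconds
5K pace = 1499 / 5 = 299.8 sec/km
LT pace = 299.8 * 1.07 = 320.79 sec/km

320.79 s/km


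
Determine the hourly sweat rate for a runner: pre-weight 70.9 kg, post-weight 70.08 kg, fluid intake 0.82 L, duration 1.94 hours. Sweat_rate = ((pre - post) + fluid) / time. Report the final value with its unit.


Mass lost = 70.9 - 70.08 = 0.82 kg
Add fluid consumed: 0.82 + 0.82 = 1.64 L total sweat
Sweat rate = 1.64 / 1.94 = 0.845 L/h

0.845 L/h


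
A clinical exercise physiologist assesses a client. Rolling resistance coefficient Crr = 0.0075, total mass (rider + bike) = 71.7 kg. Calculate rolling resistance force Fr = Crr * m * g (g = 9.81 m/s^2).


Fr = Crr * m * g
= 0.0075 * 71.7 * 9.81
= 5.275 N

5.275 N


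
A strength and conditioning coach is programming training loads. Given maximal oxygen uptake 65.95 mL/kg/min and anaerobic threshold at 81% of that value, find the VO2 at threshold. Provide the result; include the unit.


Percentage as decimal = 0.81
VO2 at AT = 65.95 * 0.81 = 53.42 mL/kg/min

53.42 mL/kg/min


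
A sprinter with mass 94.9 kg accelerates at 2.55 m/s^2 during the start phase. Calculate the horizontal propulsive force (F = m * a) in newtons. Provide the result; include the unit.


F = m * a
= 94.9 * 2.55
= 242.0 N

242.0 N


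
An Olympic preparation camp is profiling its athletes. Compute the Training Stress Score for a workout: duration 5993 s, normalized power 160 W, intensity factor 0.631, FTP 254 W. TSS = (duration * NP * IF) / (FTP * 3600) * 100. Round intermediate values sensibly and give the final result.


Product = 5993 * 160 * 0.631 = 605053.28
Base = 254 * 3600 = 914400
TSS = 605053.28 / 914400 * 100 = 66.17

66.17 TSS


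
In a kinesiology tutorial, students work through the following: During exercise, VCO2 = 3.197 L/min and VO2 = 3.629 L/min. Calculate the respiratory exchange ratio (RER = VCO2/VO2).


RER = VCO2 / VO2
= 3.197 / 3.629
= 0.881

0.881


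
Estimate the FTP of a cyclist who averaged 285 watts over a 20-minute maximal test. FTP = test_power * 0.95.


FTP = 285 * 0.95 = 270.75 W

270.75 W


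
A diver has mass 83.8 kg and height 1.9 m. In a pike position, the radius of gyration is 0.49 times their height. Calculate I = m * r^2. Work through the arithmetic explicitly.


r = 0.49 * 1.9 = 0.931 m
I = m * r^2 = 83.8 * 0.866761 = 72.635 kg*m^2

72.635 kg*m^2


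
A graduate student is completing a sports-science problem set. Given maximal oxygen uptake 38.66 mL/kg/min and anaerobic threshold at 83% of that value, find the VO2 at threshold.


Percentage as decimal = 0.83
VO2 at AT = 38.66 * 0.83 = 32.09 mL/kg/min

32.09 mL/kg/min


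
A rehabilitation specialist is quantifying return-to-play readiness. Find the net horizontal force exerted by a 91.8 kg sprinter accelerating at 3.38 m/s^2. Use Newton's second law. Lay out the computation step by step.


Newton's second law: F = m * a
F = 91.8 * 3.38 = 310.28 N

310.28 N


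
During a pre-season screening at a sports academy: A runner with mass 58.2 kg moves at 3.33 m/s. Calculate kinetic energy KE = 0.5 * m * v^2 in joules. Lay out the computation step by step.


v^2 = 3.33^2 = 11.0889
KE = 0.5 * 58.2 * 11.0889
= 322.69 J

322.69 J


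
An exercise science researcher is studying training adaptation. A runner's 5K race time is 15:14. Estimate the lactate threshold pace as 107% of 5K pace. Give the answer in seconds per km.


Total race time = 15*60 + 14 = 914 seconds
5K pace = 914 / 5 = 182.8 sec/km
LT pace = 182.8 * 1.07 = 195.6 sec/km

195.6 s/km


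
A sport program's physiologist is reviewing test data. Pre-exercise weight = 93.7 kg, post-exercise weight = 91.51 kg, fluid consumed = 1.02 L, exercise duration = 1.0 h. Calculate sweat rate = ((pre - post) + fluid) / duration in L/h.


Weight loss = 93.7 - 91.51 = 2.19 kg (approx L)
Total sweat = 2.19 + 1.02 = 3.21 L
Sweat rate = 3.21 / 1.0 = 3.21 L/h

3.21 L/h


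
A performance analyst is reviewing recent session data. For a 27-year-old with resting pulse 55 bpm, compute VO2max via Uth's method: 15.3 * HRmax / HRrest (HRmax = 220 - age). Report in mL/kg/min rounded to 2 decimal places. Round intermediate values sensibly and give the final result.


Step 1: HRmax = 220 - 27 = 193 bpm
Step 2: Ratio = 193 / 55 = 3.5091
Step 3: VO2max = 15.3 * 3.5091 = 53.69 mL/kg/min

53.69 mL/kg/min


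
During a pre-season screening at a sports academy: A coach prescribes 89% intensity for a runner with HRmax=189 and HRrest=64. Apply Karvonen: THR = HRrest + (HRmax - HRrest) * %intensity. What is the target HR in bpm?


Heart rate reserve = 189 - 64 = 125
Intensity fraction = 89 / 100 = 0.89
THR = 64 + 125 * 0.89 = 175.25 bpm

175.25 bpm


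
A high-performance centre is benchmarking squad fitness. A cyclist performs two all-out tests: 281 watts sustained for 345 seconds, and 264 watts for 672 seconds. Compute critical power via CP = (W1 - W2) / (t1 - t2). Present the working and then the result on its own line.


W1 = P1 * t1 = 281 * 345 = 96945 J
W2 = P2 * t2 = 264 * 672 = 177408 J
CP = (96945 - 177408) / (345 - 672)
= 246.06 W

246.06 W


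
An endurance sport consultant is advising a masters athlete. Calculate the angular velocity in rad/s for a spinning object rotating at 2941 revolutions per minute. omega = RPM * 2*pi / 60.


omega = RPM * 2*pi / 60
= 2941 * 6.28318531 / 60
= 307.981 rad/s

307.981 rad/s


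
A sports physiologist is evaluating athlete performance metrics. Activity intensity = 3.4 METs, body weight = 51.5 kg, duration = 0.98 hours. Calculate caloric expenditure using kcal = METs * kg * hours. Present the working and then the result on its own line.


kcal = 3.4 * 51.5 * 0.98
= 175.1 * 0.98
= 171.6 kcal

171.6 kcal


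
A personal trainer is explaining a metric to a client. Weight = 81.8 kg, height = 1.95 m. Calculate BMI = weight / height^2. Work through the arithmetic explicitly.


height^2 = 1.95^2 = 3.8025
BMI = 81.8 / 3.8025 = 21.51 kg/m^2

21.51 kg/m^2


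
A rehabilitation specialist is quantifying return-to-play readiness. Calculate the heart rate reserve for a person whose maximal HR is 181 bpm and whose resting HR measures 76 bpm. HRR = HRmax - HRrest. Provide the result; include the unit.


HRmax = 181 bpm
HRrest = 76 bpm
HRR = 181 - 76 = 105 bpm

105 bpm


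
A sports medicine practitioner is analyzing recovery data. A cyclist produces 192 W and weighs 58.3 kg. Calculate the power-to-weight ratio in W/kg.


P/W = power / mass
= 192 / 58.3
= 3.293 W/kg

3.293 W/kg


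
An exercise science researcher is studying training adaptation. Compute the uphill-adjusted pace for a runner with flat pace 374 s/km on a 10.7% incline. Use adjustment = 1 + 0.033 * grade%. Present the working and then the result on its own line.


Adjustment factor = 1 + 0.033 * 10.7 = 1.3531
Grade-adjusted pace = 374 * 1.3531 = 506.06 s/km

506.06 s/km


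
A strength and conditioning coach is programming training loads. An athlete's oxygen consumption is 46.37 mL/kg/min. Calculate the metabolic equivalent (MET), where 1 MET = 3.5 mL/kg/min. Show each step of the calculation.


MET = VO2 / 3.5
= 46.37 / 3.5
= 13.25 METs

13.25 METs


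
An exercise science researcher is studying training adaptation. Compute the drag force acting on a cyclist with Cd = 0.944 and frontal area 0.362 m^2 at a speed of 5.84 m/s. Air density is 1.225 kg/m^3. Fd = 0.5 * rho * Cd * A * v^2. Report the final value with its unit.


Step 1: v^2 = 34.1056
Step 2: Fd = 0.5 * 1.225 * 0.944 * 0.362 * 34.1056
= 7.139 N

7.139 N


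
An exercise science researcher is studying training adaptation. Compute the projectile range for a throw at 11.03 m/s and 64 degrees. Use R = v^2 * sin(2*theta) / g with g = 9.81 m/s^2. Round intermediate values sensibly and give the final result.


Two times the angle = 128 degrees
sin(128) = 0.788011
R = 121.6609 * 0.788011 / 9.81 = 9.773 m

9.773 m


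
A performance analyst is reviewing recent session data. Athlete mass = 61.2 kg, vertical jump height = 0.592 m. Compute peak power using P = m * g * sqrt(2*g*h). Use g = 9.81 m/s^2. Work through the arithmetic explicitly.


sqrt(2 * 9.81 * 0.592) = sqrt(11.61504) = 3.408085 m/s
P = 61.2 * 9.81 * 3.408085
= 2046.12 W

2046.12 W


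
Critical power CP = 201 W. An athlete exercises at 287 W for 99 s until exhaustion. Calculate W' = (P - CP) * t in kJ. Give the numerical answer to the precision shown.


P - CP = 287 - 201 = 86 W
W' = 86 * 99 = 8514 J
= 8514 / 1000 = 8.514 kJ

8.514 kJ


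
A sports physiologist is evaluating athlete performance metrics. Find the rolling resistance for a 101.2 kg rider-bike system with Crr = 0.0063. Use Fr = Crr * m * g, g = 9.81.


m * g = 101.2 * 9.81 = 992.772 N
Fr = 0.0063 * 992.772 = 6.254 N

6.254 N


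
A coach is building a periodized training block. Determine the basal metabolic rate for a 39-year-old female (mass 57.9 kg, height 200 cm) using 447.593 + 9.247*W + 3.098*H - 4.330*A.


BMR = 447.593 + 9.247*57.9 + 3.098*200 - 4.330*39
= 1433.72 kcal/day

1433.72 kcal/day


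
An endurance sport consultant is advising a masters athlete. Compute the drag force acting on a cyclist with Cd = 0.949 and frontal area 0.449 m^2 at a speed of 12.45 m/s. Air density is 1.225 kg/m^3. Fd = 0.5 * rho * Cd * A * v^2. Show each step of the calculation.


Step 1: v^2 = 155.0025
Step 2: Fd = 0.5 * 1.225 * 0.949 * 0.449 * 155.0025
= 40.454 N

40.454 N


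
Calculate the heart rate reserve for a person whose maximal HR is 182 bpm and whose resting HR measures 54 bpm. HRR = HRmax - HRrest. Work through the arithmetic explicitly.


HRmax = 182 bpm
HRrest = 54 bpm
HRR = 182 - 54 = 128 bpm

128 bpm


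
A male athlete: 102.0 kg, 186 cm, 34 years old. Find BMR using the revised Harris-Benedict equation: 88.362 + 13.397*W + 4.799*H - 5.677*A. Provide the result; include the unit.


Intercept = 88.362
Weight contribution = 13.397 * 102.0 = 1366.494
Height contribution = 4.799 * 186 = 892.614
Age contribution = 5.677 * 34 = 193.018
BMR = 88.362 + 1366.494 + 892.614 - 193.018
= 2154.45 kcal/day

2154.45 kcal/day


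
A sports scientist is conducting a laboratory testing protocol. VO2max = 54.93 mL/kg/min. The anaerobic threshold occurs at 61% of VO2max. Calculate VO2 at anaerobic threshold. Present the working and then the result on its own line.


AT fraction = 61 / 100 = 0.61
AT VO2 = 54.93 * 0.61
= 33.51 mL/kg/min

33.51 mL/kg/min


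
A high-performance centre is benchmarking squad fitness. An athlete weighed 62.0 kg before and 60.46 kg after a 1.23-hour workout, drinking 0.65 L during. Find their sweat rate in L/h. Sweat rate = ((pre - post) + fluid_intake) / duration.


Body mass change = 1.54 kg
Total sweat loss = 1.54 + 0.65 = 2.19 L
Rate = 2.19 / 1.23 = 1.78 L/h

1.78 L/h


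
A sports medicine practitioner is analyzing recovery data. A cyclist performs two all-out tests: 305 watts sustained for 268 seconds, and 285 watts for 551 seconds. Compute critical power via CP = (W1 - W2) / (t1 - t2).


W1 = P1 * t1 = 305 * 268 = 81740 J
W2 = P2 * t2 = 285 * 551 = 157035 J
CP = (81740 - 157035) / (268 - 551)
= 266.06 W

266.06 W


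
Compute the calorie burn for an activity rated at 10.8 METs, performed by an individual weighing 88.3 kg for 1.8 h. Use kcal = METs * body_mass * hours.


Product of METs and mass = 10.8 * 88.3 = 953.64
Total kcal = 953.64 * 1.8 = 1716.55 kcal

1716.55 kcal


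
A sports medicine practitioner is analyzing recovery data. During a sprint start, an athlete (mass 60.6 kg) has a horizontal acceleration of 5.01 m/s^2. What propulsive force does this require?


Propulsive force = mass * acceleration
= 60.6 kg * 5.01 m/s^2
= 303.61 N

303.61 N


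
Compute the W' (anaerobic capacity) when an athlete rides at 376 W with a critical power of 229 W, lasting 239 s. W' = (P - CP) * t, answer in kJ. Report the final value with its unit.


Above-CP power = 147 W
Duration = 239 s
W' = 147 * 239 = 35133 J
Convert: 35133 / 1000 = 35.133 kJ

35.133 kJ


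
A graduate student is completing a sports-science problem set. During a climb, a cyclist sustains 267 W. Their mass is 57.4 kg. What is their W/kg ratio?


Power-to-weight = 267 W / 57.4 kg
= 4.652 W/kg

4.652 W/kg


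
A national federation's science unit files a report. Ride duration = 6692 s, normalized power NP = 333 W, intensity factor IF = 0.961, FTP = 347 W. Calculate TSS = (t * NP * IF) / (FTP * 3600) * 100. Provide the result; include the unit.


Numerator = 6692 * 333 * 0.961 = 2141526.996
Denominator = 347 * 3600 = 1249200
TSS = 2141526.996 / 1249200 * 100
= 171.43

171.43 TSS


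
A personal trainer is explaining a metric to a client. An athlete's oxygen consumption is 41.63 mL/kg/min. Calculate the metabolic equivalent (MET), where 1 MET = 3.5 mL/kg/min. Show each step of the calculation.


MET = VO2 / 3.5
= 41.63 / 3.5
= 11.89 METs

11.89 METs


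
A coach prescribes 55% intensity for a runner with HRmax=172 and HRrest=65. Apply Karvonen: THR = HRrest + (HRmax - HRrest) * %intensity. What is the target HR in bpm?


Heart rate reserve = 172 - 65 = 107
Intensity fraction = 55 / 100 = 0.55
THR = 65 + 107 * 0.55 = 123.85 bpm

123.85 bpm


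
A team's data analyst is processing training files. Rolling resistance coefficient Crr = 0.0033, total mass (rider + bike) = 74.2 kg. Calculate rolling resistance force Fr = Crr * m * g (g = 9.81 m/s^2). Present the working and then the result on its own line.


Fr = Crr * m * g
= 0.0033 * 74.2 * 9.81
= 2.402 N

2.402 N


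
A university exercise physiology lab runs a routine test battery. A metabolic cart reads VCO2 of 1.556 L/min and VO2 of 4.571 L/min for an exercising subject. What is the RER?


RER = VCO2 / VO2 = 1.556 / 4.571 = 0.3404

0.3404


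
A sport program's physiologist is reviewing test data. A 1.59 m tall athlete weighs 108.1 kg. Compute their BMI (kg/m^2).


height^2 = 2.5281 m^2
BMI = 108.1 / 2.5281 = 42.76 kg/m^2

42.76 kg/m^2


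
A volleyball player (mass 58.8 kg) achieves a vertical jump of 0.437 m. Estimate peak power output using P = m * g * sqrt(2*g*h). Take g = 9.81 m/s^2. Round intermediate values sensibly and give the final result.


2 * g * h = 2 * 9.81 * 0.437 = 8.57394
sqrt(8.57394) = 2.928129 m/s
P = 58.8 * 9.81 * 2.928129 = 1689.03 W

1689.03 W


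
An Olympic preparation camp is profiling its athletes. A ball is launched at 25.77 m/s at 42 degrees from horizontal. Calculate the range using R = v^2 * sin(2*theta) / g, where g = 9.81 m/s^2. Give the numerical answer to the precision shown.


sin(2 * 42) = sin(84) = 0.994522
v^2 = 25.77^2 = 664.0929
R = 664.0929 * 0.994522 / 9.81
= 67.325 m

67.325 m


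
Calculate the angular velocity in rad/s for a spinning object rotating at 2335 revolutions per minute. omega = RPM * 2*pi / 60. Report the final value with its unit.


omega = RPM * 2*pi / 60
= 2335 * 6.28318531 / 60
= 244.521 rad/s

244.521 rad/s


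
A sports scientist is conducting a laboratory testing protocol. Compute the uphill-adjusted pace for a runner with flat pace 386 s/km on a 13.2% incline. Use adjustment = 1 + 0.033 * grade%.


Adjustment factor = 1 + 0.033 * 13.2 = 1.4356
Grade-adjusted pace = 386 * 1.4356 = 554.14 s/km

554.14 s/km


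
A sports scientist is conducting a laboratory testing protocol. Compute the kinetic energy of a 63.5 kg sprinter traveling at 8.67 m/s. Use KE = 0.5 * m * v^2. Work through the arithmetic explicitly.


Velocity squared = 75.1689
KE = 0.5 * 63.5 * 75.1689 = 2386.61 J

2386.61 J


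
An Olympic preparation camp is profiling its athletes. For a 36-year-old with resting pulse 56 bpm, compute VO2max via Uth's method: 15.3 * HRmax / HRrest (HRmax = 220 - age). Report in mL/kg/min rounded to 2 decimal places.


Step 1: HRmax = 220 - 36 = 184 bpm
Step 2: Ratio = 184 / 56 = 3.2857
Step 3: VO2max = 15.3 * 3.2857 = 50.27 mL/kg/min

50.27 mL/kg/min


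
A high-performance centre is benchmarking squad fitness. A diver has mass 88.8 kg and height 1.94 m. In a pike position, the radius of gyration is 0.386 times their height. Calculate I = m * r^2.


r = 0.386 * 1.94 = 0.74884 m
I = m * r^2 = 88.8 * 0.560761 = 49.796 kg*m^2

49.796 kg*m^2


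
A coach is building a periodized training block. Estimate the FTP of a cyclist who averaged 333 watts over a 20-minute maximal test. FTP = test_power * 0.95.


FTP = 333 * 0.95 = 316.35 W

316.35 W


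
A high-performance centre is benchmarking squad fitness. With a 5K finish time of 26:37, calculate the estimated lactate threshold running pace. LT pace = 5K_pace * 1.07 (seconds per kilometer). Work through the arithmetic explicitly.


Race duration = 1597 s for 5 km
Average pace = 1597 / 5 = 319.4 s/km
LT pace = 319.4 * 1.07
= 341.76 s/km

341.76 s/km


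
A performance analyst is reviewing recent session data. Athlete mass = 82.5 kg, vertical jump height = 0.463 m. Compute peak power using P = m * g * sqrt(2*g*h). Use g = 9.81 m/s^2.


sqrt(2 * 9.81 * 0.463) = sqrt(9.08406) = 3.013977 m/s
P = 82.5 * 9.81 * 3.013977
= 2439.29 W

2439.29 W


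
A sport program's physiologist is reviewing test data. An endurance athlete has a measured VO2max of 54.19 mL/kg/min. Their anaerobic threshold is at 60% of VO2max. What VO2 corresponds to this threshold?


Anaerobic threshold VO2 = VO2max * 60%
= 54.19 * 0.6
= 32.51 mL/kg/min

32.51 mL/kg/min


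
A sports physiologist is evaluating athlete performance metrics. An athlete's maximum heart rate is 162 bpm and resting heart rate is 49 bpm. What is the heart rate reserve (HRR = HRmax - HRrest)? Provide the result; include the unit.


HRR = HRmax - HRrest
= 162 - 49
= 113 bpm

113 bpm


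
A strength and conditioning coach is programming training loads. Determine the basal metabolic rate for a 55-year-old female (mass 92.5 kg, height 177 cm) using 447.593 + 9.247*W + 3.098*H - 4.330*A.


BMR = 447.593 + 9.247*92.5 + 3.098*177 - 4.330*55
= 1613.14 kcal/day

1613.14 kcal/day


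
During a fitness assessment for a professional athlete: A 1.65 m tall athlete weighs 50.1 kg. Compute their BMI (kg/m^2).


height^2 = 2.7225 m^2
BMI = 50.1 / 2.7225 = 18.4 kg/m^2

18.4 kg/m^2


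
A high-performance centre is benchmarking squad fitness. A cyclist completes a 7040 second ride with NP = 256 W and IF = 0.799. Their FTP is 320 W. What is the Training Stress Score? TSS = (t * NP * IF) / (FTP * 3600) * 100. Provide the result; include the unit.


t * NP * IF = 7040 * 256 * 0.799 = 1439989.76
FTP * 3600 = 1152000
TSS = (1439989.76 / 1152000) * 100 = 125.0

125.0 TSS


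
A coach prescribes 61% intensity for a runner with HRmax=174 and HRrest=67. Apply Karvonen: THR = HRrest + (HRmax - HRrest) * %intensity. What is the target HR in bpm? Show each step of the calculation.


Heart rate reserve = 174 - 67 = 107
Intensity fraction = 61 / 100 = 0.61
THR = 67 + 107 * 0.61 = 132.27 bpm

132.27 bpm


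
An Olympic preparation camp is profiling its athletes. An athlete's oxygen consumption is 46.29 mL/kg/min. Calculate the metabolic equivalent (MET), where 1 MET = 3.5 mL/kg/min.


MET = VO2 / 3.5
= 46.29 / 3.5
= 13.23 METs

13.23 METs


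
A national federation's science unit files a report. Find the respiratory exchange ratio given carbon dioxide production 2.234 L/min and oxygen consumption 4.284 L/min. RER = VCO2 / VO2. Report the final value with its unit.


VCO2 = 2.234 L/min
VO2 = 4.284 L/min
RER = 2.234 / 4.284 = 0.5215

0.5215


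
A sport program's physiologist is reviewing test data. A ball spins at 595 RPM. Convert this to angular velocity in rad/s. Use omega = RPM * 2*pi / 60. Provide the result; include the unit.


omega = 595 * 2 * pi / 60
= 595 * 6.28318531 / 60
= 3738.495 / 60
= 62.308 rad/s

62.308 rad/s


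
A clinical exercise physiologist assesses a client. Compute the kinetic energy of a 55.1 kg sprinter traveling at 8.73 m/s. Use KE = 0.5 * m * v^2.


Velocity squared = 76.2129
KE = 0.5 * 55.1 * 76.2129 = 2099.67 J

2099.67 J


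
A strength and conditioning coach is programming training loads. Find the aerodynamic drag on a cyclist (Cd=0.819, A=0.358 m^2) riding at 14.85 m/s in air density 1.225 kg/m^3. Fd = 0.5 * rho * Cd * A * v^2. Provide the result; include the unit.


Fd = 0.5 * 1.225 * 0.819 * 0.358 * 14.85^2
= 0.5 * 1.225 * 0.819 * 0.358 * 220.5225
= 39.603 N

39.603 N


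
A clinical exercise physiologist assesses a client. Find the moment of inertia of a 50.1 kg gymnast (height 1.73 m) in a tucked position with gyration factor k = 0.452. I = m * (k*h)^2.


Radius of gyration = 0.452 * 1.73 = 0.78196 m
I = 50.1 * 0.78196^2
= 50.1 * 0.611461
= 30.634 kg*m^2

30.634 kg*m^2


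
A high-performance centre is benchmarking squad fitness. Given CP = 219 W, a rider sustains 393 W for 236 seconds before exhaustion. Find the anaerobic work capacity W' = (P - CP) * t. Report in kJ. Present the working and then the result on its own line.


Excess power = 393 - 219 = 174 W
Work above CP = 174 * 236 = 41064 J
W' = 41.064 kJ

41.064 kJ


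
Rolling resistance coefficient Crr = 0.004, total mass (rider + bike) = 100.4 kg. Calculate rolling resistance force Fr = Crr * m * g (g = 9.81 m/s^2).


Fr = Crr * m * g
= 0.004 * 100.4 * 9.81
= 3.94 N

3.94 N


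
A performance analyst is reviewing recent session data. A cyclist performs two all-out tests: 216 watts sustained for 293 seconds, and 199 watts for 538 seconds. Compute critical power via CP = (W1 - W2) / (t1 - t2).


W1 = P1 * t1 = 216 * 293 = 63288 J
W2 = P2 * t2 = 199 * 538 = 107062 J
CP = (63288 - 107062) / (293 - 538)
= 178.67 W

178.67 W


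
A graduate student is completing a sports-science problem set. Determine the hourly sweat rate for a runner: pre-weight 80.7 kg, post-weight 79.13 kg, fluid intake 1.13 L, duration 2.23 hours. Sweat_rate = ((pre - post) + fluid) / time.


Mass lost = 80.7 - 79.13 = 1.57 kg
Add fluid consumed: 1.57 + 1.13 = 2.7 L total sweat
Sweat rate = 2.7 / 2.23 = 1.211 L/h

1.211 L/h


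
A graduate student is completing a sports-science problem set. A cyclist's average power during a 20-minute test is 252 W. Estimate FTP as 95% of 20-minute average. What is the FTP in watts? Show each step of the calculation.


FTP = 20-min power * 0.95
= 252 * 0.95
= 239.4 W

239.4 W


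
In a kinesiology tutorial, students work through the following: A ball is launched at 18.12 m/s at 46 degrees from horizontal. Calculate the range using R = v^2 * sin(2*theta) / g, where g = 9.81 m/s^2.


sin(2 * 46) = sin(92) = 0.999391
v^2 = 18.12^2 = 328.3344
R = 328.3344 * 0.999391 / 9.81
= 33.449 m

33.449 m


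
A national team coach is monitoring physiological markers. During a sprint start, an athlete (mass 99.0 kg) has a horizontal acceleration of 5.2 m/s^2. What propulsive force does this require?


Propulsive force = mass * acceleration
= 99.0 kg * 5.2 m/s^2
= 514.8 N

514.8 N


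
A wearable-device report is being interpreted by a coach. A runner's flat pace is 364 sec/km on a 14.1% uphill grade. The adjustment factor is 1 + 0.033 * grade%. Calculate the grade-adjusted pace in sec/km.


Factor = 1 + 0.033 * 14.1 = 1.4653
Adjusted pace = 364 * 1.4653
= 533.37 sec/km

533.37 s/km


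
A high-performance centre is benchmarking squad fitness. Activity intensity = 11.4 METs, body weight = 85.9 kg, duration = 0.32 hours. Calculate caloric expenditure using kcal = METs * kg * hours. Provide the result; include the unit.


kcal = 11.4 * 85.9 * 0.32
= 979.26 * 0.32
= 313.36 kcal

313.36 kcal


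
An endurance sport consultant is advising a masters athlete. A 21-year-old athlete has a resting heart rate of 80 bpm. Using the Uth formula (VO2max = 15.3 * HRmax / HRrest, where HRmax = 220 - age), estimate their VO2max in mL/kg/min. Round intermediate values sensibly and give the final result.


HRmax = 220 - 21 = 199 bpm
Ratio = HRmax / HRrest = 199 / 80 = 2.4875
VO2max = 15.3 * 2.4875 = 38.06 mL/kg/min

38.06 mL/kg/min


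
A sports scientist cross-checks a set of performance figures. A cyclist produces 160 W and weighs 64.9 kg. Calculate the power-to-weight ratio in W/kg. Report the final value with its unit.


P/W = power / mass
= 160 / 64.9
= 2.465 W/kg

2.465 W/kg


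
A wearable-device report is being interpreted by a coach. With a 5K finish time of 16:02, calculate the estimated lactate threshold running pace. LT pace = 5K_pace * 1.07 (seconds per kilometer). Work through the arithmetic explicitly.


Race duration = 962 s for 5 km
Average pace = 962 / 5 = 192.4 s/km
LT pace = 192.4 * 1.07
= 205.87 s/km

205.87 s/km


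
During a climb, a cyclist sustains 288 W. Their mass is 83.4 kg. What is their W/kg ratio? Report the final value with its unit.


Power-to-weight = 288 W / 83.4 kg
= 3.453 W/kg

3.453 W/kg


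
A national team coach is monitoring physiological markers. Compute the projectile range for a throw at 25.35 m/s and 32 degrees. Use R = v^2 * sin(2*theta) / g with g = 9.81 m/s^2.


Two times the angle = 64 degrees
sin(64) = 0.898794
R = 642.6225 * 0.898794 / 9.81 = 58.877 m

58.877 m


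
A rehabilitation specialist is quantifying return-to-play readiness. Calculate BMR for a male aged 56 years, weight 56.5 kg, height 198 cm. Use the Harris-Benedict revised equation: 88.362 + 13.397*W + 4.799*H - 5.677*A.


Substituting values:
W term = 13.397 * 56.5 = 756.9305
H term = 4.799 * 198 = 950.202
A term = 5.677 * 56 = 317.912
BMR = 1477.58 kcal/day

1477.58 kcal/day


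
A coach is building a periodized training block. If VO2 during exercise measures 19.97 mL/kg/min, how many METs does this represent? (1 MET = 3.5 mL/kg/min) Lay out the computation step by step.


METs = VO2 / 3.5 = 19.97 / 3.5 = 5.71

5.71 METs


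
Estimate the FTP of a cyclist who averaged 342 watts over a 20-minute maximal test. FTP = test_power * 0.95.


FTP = 342 * 0.95 = 324.9 W

324.9 W


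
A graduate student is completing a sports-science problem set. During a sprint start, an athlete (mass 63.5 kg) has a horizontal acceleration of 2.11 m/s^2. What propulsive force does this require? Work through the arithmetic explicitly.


Propulsive force = mass * acceleration
= 63.5 kg * 2.11 m/s^2
= 133.99 N

133.99 N


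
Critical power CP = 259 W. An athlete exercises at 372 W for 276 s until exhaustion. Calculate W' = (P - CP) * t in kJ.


P - CP = 372 - 259 = 113 W
W' = 113 * 276 = 31188 J
= 31188 / 1000 = 31.188 kJ

31.188 kJ


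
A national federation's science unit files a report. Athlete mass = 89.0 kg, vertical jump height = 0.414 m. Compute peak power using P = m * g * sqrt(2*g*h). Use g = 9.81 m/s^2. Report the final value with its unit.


sqrt(2 * 9.81 * 0.414) = sqrt(8.12268) = 2.850032 m/s
P = 89.0 * 9.81 * 2.850032
= 2488.33 W

2488.33 W


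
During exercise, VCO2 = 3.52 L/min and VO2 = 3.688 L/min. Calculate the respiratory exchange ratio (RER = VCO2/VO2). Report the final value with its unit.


RER = VCO2 / VO2
= 3.52 / 3.688
= 0.9544

0.9544


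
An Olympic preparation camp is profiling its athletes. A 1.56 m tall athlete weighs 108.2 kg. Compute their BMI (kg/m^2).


height^2 = 2.4336 m^2
BMI = 108.2 / 2.4336 = 44.46 kg/m^2

44.46 kg/m^2


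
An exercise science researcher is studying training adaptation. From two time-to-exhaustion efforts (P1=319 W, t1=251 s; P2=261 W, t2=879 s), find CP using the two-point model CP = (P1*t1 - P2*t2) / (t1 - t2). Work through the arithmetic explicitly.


Work in trial 1 = 80069 J
Work in trial 2 = 229419 J
Delta work = -149350 J
Delta time = -628 s
CP = -149350 / -628 = 237.82 W

237.82 W


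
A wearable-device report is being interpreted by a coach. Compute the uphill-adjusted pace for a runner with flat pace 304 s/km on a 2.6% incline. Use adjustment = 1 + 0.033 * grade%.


Adjustment factor = 1 + 0.033 * 2.6 = 1.0858
Grade-adjusted pace = 304 * 1.0858 = 330.08 s/km

330.08 s/km


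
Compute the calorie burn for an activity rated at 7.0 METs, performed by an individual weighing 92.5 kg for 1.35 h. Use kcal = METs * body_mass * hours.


Product of METs and mass = 7.0 * 92.5 = 647.5
Total kcal = 647.5 * 1.35 = 874.13 kcal

874.13 kcal


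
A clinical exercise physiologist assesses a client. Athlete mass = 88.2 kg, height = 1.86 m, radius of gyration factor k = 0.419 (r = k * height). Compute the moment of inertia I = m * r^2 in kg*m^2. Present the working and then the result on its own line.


r = k * height = 0.419 * 1.86 = 0.77934 m
r^2 = 0.77934^2 = 0.607371
I = 88.2 * 0.607371 = 53.57 kg*m^2

53.57 kg*m^2


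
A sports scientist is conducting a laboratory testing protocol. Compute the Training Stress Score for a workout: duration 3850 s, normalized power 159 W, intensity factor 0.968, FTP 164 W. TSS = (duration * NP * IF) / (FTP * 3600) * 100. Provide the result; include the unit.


Product = 3850 * 159 * 0.968 = 592561.2
Base = 164 * 3600 = 590400
TSS = 592561.2 / 590400 * 100 = 100.37

100.37 TSS
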